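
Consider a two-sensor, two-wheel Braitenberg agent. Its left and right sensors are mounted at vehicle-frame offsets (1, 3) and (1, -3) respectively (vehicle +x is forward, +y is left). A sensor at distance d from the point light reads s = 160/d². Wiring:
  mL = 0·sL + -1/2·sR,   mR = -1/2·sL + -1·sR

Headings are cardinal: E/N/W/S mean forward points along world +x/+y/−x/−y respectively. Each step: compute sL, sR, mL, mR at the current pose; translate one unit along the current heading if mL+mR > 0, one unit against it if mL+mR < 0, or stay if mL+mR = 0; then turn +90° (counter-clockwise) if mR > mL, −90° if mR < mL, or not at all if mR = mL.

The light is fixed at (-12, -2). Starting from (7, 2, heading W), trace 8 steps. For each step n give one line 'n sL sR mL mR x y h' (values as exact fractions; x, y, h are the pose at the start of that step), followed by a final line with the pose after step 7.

0 32/65 160/373 -80/373 -16368/24245 7 2 W
1 80/157 80/277 -40/277 -23640/43489 8 2 N
2 160/477 160/441 -80/441 -12400/23373 8 1 E
3 20/61 8/13 -4/13 -618/793 7 1 S
4 32/65 160/373 -80/373 -16368/24245 7 2 W
5 80/157 80/277 -40/277 -23640/43489 8 2 N
6 160/477 160/441 -80/441 -12400/23373 8 1 E
7 20/61 8/13 -4/13 -618/793 7 1 S
final 7 2 W

n=0: pose=(7,2,W); sL=32/65, sR=160/373; mL=-80/373, mR=-16368/24245; mL+mR=-21568/24245 → advance -1; mR−mL=-11168/24245 → turn -1·90°
n=1: pose=(8,2,N); sL=80/157, sR=80/277; mL=-40/277, mR=-23640/43489; mL+mR=-29920/43489 → advance -1; mR−mL=-17360/43489 → turn -1·90°
n=2: pose=(8,1,E); sL=160/477, sR=160/441; mL=-80/441, mR=-12400/23373; mL+mR=-16640/23373 → advance -1; mR−mL=-2720/7791 → turn -1·90°
n=3: pose=(7,1,S); sL=20/61, sR=8/13; mL=-4/13, mR=-618/793; mL+mR=-862/793 → advance -1; mR−mL=-374/793 → turn -1·90°
n=4: pose=(7,2,W); sL=32/65, sR=160/373; mL=-80/373, mR=-16368/24245; mL+mR=-21568/24245 → advance -1; mR−mL=-11168/24245 → turn -1·90°
n=5: pose=(8,2,N); sL=80/157, sR=80/277; mL=-40/277, mR=-23640/43489; mL+mR=-29920/43489 → advance -1; mR−mL=-17360/43489 → turn -1·90°
n=6: pose=(8,1,E); sL=160/477, sR=160/441; mL=-80/441, mR=-12400/23373; mL+mR=-16640/23373 → advance -1; mR−mL=-2720/7791 → turn -1·90°
n=7: pose=(7,1,S); sL=20/61, sR=8/13; mL=-4/13, mR=-618/793; mL+mR=-862/793 → advance -1; mR−mL=-374/793 → turn -1·90°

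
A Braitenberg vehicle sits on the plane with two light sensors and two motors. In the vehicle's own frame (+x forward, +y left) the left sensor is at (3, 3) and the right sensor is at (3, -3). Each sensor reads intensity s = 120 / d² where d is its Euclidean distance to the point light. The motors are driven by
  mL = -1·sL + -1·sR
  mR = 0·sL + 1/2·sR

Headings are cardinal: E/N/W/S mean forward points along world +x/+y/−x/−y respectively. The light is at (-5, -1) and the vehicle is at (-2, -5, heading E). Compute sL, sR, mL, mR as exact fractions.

120/37 24/17 -2928/629 12/17

left sensor world pos  = (1, -2); dL² = 37
right sensor world pos = (1, -8); dR² = 85
sL = 120/37 = 120/37
sR = 120/85 = 24/17
mL = -1·sL + -1·sR = -2928/629
mR = 0·sL + 1/2·sR = 12/17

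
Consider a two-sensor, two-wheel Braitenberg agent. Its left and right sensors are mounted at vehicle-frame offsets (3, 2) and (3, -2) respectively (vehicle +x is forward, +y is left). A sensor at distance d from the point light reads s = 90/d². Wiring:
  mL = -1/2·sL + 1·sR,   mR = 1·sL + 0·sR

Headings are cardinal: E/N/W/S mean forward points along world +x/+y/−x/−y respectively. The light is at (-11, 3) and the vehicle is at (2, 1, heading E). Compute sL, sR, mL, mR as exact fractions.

left sensor world pos  = (5, 3); dL² = 256
right sensor world pos = (5, -1); dR² = 272
sL = 90/256 = 45/128
sR = 90/272 = 45/136
mL = -1/2·sL + 1·sR = 675/4352
mR = 1·sL + 0·sR = 45/128

45/128 45/136 675/4352 45/128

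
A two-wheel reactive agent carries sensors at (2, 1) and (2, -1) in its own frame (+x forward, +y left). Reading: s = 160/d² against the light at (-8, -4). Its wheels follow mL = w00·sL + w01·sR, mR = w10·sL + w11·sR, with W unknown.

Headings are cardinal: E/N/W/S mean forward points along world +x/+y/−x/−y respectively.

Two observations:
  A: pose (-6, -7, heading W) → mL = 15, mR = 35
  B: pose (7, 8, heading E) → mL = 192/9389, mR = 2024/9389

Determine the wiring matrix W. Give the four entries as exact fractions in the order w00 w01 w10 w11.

obs A: pose=(-6,-7,W) → sL=10, sR=40, mL=15, mR=35
obs B: pose=(7,8,E) → sL=80/229, sR=16/41, mL=192/9389, mR=2024/9389
sensor matrix S = [[10, 40], [80/229, 16/41]]; det S = -94560/9389
solve [mL_A; mL_B] = S·[w00; w01] and [mR_A; mR_B] = S·[w10; w11]:
  w00 = -1/2, w01 = 1/2, w10 = -1/2, w11 = 1

-1/2 1/2 -1/2 1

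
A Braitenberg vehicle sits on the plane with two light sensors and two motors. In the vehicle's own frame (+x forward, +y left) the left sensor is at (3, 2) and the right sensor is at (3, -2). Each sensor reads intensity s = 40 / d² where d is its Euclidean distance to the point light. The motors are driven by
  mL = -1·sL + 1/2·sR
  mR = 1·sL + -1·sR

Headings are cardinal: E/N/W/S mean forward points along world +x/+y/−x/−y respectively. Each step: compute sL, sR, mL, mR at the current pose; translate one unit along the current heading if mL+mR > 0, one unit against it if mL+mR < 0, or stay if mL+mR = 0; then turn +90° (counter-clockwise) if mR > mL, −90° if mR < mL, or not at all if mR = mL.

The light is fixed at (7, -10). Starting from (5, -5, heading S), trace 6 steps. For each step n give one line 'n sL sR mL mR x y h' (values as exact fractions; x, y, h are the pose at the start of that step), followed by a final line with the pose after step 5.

0 10 2 -9 8 5 -5 S
1 8/13 40/17 124/221 -384/221 5 -4 E
2 4 20/17 -58/17 48/17 4 -4 S
3 40/81 8/5 124/405 -448/405 4 -3 E
4 2 10/13 -21/13 16/13 3 -3 S
5 40/101 40/37 540/3737 -2560/3737 3 -2 E
final 2 -2 S

n=0: pose=(5,-5,S); sL=10, sR=2; mL=-9, mR=8; mL+mR=-1 → advance -1; mR−mL=17 → turn +1·90°
n=1: pose=(5,-4,E); sL=8/13, sR=40/17; mL=124/221, mR=-384/221; mL+mR=-20/17 → advance -1; mR−mL=-508/221 → turn -1·90°
n=2: pose=(4,-4,S); sL=4, sR=20/17; mL=-58/17, mR=48/17; mL+mR=-10/17 → advance -1; mR−mL=106/17 → turn +1·90°
n=3: pose=(4,-3,E); sL=40/81, sR=8/5; mL=124/405, mR=-448/405; mL+mR=-4/5 → advance -1; mR−mL=-572/405 → turn -1·90°
n=4: pose=(3,-3,S); sL=2, sR=10/13; mL=-21/13, mR=16/13; mL+mR=-5/13 → advance -1; mR−mL=37/13 → turn +1·90°
n=5: pose=(3,-2,E); sL=40/101, sR=40/37; mL=540/3737, mR=-2560/3737; mL+mR=-20/37 → advance -1; mR−mL=-3100/3737 → turn -1·90°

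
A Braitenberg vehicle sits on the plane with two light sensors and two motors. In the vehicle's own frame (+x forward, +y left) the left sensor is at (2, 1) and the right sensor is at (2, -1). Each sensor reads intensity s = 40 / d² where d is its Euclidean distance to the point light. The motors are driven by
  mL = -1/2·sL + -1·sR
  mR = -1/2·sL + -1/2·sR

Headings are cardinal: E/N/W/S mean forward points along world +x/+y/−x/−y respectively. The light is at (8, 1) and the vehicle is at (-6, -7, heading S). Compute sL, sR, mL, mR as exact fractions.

40/269 8/65 -3452/17485 -2376/17485

left sensor world pos  = (-5, -9); dL² = 269
right sensor world pos = (-7, -9); dR² = 325
sL = 40/269 = 40/269
sR = 40/325 = 8/65
mL = -1/2·sL + -1·sR = -3452/17485
mR = -1/2·sL + -1/2·sR = -2376/17485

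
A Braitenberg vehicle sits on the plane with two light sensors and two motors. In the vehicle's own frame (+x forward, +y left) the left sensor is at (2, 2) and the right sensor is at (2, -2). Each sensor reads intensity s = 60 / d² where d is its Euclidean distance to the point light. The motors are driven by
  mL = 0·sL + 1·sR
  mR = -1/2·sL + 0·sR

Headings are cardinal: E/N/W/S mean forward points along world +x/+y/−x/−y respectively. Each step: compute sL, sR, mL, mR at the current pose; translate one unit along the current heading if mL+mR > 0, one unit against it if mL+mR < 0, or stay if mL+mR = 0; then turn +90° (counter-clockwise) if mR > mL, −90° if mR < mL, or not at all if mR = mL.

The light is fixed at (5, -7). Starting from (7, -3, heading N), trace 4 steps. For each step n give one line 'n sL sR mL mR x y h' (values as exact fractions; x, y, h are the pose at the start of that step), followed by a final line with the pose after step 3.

n=0: pose=(7,-3,N); sL=5/3, sR=15/13; mL=15/13, mR=-5/6; mL+mR=25/78 → advance +1; mR−mL=-155/78 → turn -1·90°
n=1: pose=(7,-2,E); sL=12/13, sR=12/5; mL=12/5, mR=-6/13; mL+mR=126/65 → advance +1; mR−mL=-186/65 → turn -1·90°
n=2: pose=(8,-2,S); sL=30/17, sR=6; mL=6, mR=-15/17; mL+mR=87/17 → advance +1; mR−mL=-117/17 → turn -1·90°
n=3: pose=(8,-3,W); sL=12, sR=60/37; mL=60/37, mR=-6; mL+mR=-162/37 → advance -1; mR−mL=-282/37 → turn -1·90°

0 5/3 15/13 15/13 -5/6 7 -3 N
1 12/13 12/5 12/5 -6/13 7 -2 E
2 30/17 6 6 -15/17 8 -2 S
3 12 60/37 60/37 -6 8 -3 W
final 9 -3 N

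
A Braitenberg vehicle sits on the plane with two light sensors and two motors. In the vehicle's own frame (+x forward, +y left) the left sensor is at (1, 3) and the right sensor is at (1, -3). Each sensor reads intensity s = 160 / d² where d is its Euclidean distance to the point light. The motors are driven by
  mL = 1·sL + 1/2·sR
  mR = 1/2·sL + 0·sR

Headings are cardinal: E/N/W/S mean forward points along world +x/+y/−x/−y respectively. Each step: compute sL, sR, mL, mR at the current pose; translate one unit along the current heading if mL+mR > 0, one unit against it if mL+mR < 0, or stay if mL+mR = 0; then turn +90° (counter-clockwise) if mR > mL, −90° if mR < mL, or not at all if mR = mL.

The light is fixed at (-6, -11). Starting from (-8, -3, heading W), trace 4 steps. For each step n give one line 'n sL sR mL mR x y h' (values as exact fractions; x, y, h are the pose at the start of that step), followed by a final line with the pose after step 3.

n=0: pose=(-8,-3,W); sL=80/17, sR=16/13; mL=1176/221, mR=40/17; mL+mR=1696/221 → advance +1; mR−mL=-656/221 → turn -1·90°
n=1: pose=(-9,-3,N); sL=160/117, sR=160/81; mL=2480/1053, mR=80/117; mL+mR=3200/1053 → advance +1; mR−mL=-1760/1053 → turn -1·90°
n=2: pose=(-9,-2,E); sL=40/37, sR=4; mL=114/37, mR=20/37; mL+mR=134/37 → advance +1; mR−mL=-94/37 → turn -1·90°
n=3: pose=(-8,-2,S); sL=32/13, sR=160/89; mL=3888/1157, mR=16/13; mL+mR=5312/1157 → advance +1; mR−mL=-2464/1157 → turn -1·90°

0 80/17 16/13 1176/221 40/17 -8 -3 W
1 160/117 160/81 2480/1053 80/117 -9 -3 N
2 40/37 4 114/37 20/37 -9 -2 E
3 32/13 160/89 3888/1157 16/13 -8 -2 S
final -8 -3 W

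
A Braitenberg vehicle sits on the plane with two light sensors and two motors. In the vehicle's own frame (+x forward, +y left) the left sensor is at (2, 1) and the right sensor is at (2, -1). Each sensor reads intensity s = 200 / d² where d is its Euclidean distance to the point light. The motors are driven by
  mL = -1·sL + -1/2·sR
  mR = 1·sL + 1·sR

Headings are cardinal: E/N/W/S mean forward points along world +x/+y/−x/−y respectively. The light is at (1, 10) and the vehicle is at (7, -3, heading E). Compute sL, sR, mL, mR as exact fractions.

25/26 10/13 -35/26 45/26

left sensor world pos  = (9, -2); dL² = 208
right sensor world pos = (9, -4); dR² = 260
sL = 200/208 = 25/26
sR = 200/260 = 10/13
mL = -1·sL + -1/2·sR = -35/26
mR = 1·sL + 1·sR = 45/26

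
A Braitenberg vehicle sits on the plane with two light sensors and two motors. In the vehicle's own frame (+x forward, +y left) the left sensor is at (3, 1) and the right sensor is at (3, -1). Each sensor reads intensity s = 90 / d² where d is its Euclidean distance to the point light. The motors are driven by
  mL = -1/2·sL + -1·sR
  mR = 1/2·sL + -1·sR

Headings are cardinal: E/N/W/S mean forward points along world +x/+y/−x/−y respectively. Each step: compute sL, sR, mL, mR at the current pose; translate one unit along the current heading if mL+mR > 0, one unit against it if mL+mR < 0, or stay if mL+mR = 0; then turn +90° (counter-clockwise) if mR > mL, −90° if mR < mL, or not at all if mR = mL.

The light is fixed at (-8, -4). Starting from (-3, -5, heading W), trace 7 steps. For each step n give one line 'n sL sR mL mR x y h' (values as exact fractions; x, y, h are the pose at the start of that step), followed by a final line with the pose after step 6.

0 45/4 45/2 -225/8 -135/8 -3 -5 W
1 18/13 90/41 -1539/533 -801/533 -2 -5 S
2 45/41 45/41 -135/82 -45/82 -2 -4 E
3 18/5 2 -19/5 -1/5 -3 -4 N
4 45/4 45/2 -225/8 -135/8 -3 -5 W
5 18/13 90/41 -1539/533 -801/533 -2 -5 S
6 45/41 45/41 -135/82 -45/82 -2 -4 E
final -3 -4 N

n=0: pose=(-3,-5,W); sL=45/4, sR=45/2; mL=-225/8, mR=-135/8; mL+mR=-45 → advance -1; mR−mL=45/4 → turn +1·90°
n=1: pose=(-2,-5,S); sL=18/13, sR=90/41; mL=-1539/533, mR=-801/533; mL+mR=-180/41 → advance -1; mR−mL=18/13 → turn +1·90°
n=2: pose=(-2,-4,E); sL=45/41, sR=45/41; mL=-135/82, mR=-45/82; mL+mR=-90/41 → advance -1; mR−mL=45/41 → turn +1·90°
n=3: pose=(-3,-4,N); sL=18/5, sR=2; mL=-19/5, mR=-1/5; mL+mR=-4 → advance -1; mR−mL=18/5 → turn +1·90°
n=4: pose=(-3,-5,W); sL=45/4, sR=45/2; mL=-225/8, mR=-135/8; mL+mR=-45 → advance -1; mR−mL=45/4 → turn +1·90°
n=5: pose=(-2,-5,S); sL=18/13, sR=90/41; mL=-1539/533, mR=-801/533; mL+mR=-180/41 → advance -1; mR−mL=18/13 → turn +1·90°
n=6: pose=(-2,-4,E); sL=45/41, sR=45/41; mL=-135/82, mR=-45/82; mL+mR=-90/41 → advance -1; mR−mL=45/41 → turn +1·90°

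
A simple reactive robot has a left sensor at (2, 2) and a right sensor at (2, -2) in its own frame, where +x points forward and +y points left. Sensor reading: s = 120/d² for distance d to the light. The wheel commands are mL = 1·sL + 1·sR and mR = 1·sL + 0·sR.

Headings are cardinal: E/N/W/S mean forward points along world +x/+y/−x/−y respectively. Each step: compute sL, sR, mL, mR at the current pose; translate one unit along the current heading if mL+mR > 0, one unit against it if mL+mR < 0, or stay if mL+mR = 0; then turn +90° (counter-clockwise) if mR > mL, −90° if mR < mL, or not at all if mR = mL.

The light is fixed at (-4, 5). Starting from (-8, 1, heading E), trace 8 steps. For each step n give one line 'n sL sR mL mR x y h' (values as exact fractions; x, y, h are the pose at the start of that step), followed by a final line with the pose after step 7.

0 15 3 18 15 -8 1 E
1 120/37 120/61 11760/2257 120/37 -7 1 S
2 60/37 60/17 3240/629 60/37 -7 0 W
3 8/3 120/13 464/39 8/3 -8 0 N
4 15 3 18 15 -8 1 E
5 120/37 120/61 11760/2257 120/37 -7 1 S
6 60/37 60/17 3240/629 60/37 -7 0 W
7 8/3 120/13 464/39 8/3 -8 0 N
final -8 1 E

n=0: pose=(-8,1,E); sL=15, sR=3; mL=18, mR=15; mL+mR=33 → advance +1; mR−mL=-3 → turn -1·90°
n=1: pose=(-7,1,S); sL=120/37, sR=120/61; mL=11760/2257, mR=120/37; mL+mR=19080/2257 → advance +1; mR−mL=-120/61 → turn -1·90°
n=2: pose=(-7,0,W); sL=60/37, sR=60/17; mL=3240/629, mR=60/37; mL+mR=4260/629 → advance +1; mR−mL=-60/17 → turn -1·90°
n=3: pose=(-8,0,N); sL=8/3, sR=120/13; mL=464/39, mR=8/3; mL+mR=568/39 → advance +1; mR−mL=-120/13 → turn -1·90°
n=4: pose=(-8,1,E); sL=15, sR=3; mL=18, mR=15; mL+mR=33 → advance +1; mR−mL=-3 → turn -1·90°
n=5: pose=(-7,1,S); sL=120/37, sR=120/61; mL=11760/2257, mR=120/37; mL+mR=19080/2257 → advance +1; mR−mL=-120/61 → turn -1·90°
n=6: pose=(-7,0,W); sL=60/37, sR=60/17; mL=3240/629, mR=60/37; mL+mR=4260/629 → advance +1; mR−mL=-60/17 → turn -1·90°
n=7: pose=(-8,0,N); sL=8/3, sR=120/13; mL=464/39, mR=8/3; mL+mR=568/39 → advance +1; mR−mL=-120/13 → turn -1·90°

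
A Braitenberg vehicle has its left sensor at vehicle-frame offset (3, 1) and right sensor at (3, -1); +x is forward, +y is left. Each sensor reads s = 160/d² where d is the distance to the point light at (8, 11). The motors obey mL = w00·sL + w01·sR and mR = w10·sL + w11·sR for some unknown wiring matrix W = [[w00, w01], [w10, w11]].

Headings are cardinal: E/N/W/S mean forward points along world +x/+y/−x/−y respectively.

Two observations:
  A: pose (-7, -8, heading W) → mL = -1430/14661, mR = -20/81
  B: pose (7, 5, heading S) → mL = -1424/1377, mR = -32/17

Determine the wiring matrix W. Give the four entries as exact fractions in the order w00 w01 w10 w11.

obs A: pose=(-7,-8,W) → sL=40/181, sR=20/81, mL=-1430/14661, mR=-20/81
obs B: pose=(7,5,S) → sL=160/81, sR=32/17, mL=-1424/1377, mR=-32/17
sensor matrix S = [[40/181, 20/81], [160/81, 32/17]]; det S = -1448320/20188197
solve [mL_A; mL_B] = S·[w00; w01] and [mR_A; mR_B] = S·[w10; w11]:
  w00 = -1, w01 = 1/2, w10 = 0, w11 = -1

-1 1/2 0 -1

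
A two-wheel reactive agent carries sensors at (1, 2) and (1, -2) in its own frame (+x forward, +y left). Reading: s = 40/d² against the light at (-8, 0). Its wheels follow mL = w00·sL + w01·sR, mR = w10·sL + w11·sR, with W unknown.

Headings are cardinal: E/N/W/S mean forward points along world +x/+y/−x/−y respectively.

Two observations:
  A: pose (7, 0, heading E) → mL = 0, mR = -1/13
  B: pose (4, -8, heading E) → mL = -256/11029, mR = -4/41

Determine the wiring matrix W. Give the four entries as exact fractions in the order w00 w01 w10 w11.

-1/2 1/2 -1/2 0

obs A: pose=(7,0,E) → sL=2/13, sR=2/13, mL=0, mR=-1/13
obs B: pose=(4,-8,E) → sL=8/41, sR=40/269, mL=-256/11029, mR=-4/41
sensor matrix S = [[2/13, 2/13], [8/41, 40/269]]; det S = -1024/143377
solve [mL_A; mL_B] = S·[w00; w01] and [mR_A; mR_B] = S·[w10; w11]:
  w00 = -1/2, w01 = 1/2, w10 = -1/2, w11 = 0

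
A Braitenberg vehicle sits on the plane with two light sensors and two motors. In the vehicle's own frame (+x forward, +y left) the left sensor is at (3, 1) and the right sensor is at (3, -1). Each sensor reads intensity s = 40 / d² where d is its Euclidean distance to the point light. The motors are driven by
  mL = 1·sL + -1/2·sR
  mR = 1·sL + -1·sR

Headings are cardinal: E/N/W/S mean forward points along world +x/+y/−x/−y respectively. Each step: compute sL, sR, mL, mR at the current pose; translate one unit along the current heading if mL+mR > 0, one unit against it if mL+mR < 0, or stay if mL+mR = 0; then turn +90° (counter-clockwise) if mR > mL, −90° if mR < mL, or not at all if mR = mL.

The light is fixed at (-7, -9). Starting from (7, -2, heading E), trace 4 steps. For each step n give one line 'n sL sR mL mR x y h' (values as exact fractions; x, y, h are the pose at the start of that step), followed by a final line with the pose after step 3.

n=0: pose=(7,-2,E); sL=40/353, sR=8/65; mL=1188/22945, mR=-224/22945; mL+mR=964/22945 → advance +1; mR−mL=-4/65 → turn -1·90°
n=1: pose=(8,-2,S); sL=5/34, sR=10/53; mL=95/1802, mR=-75/1802; mL+mR=10/901 → advance +1; mR−mL=-5/53 → turn -1·90°
n=2: pose=(8,-3,W); sL=40/169, sR=40/193; mL=4340/32617, mR=960/32617; mL+mR=5300/32617 → advance +1; mR−mL=-20/193 → turn -1·90°
n=3: pose=(7,-3,N); sL=4/25, sR=20/153; mL=362/3825, mR=112/3825; mL+mR=158/1275 → advance +1; mR−mL=-10/153 → turn -1·90°

0 40/353 8/65 1188/22945 -224/22945 7 -2 E
1 5/34 10/53 95/1802 -75/1802 8 -2 S
2 40/169 40/193 4340/32617 960/32617 8 -3 W
3 4/25 20/153 362/3825 112/3825 7 -3 N
final 7 -2 E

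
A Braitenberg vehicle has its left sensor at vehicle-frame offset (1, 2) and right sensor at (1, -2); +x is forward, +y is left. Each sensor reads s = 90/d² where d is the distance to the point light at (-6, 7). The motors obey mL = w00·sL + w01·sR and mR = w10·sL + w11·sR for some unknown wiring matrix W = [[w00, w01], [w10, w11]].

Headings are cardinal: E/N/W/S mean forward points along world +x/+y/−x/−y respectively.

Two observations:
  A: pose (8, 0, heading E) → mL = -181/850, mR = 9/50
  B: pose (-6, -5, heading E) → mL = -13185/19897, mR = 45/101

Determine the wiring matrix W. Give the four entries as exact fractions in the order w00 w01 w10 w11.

obs A: pose=(8,0,E) → sL=9/25, sR=5/17, mL=-181/850, mR=9/50
obs B: pose=(-6,-5,E) → sL=90/101, sR=90/197, mL=-13185/19897, mR=45/101
sensor matrix S = [[9/25, 5/17], [90/101, 90/197]]; det S = -165096/1691245
solve [mL_A; mL_B] = S·[w00; w01] and [mR_A; mR_B] = S·[w10; w11]:
  w00 = -1, w01 = 1/2, w10 = 1/2, w11 = 0

-1 1/2 1/2 0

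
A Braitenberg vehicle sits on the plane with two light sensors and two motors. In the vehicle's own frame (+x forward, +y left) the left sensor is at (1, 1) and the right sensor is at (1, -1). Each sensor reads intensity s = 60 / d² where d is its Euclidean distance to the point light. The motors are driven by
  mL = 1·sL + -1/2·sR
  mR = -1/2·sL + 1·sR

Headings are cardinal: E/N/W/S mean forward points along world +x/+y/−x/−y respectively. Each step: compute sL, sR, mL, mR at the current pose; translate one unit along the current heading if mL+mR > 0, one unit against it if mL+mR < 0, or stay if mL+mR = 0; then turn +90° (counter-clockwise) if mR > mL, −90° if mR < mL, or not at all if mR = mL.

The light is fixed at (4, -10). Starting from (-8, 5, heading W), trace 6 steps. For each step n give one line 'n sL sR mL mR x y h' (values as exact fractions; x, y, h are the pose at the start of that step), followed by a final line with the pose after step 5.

n=0: pose=(-8,5,W); sL=12/73, sR=12/85; mL=582/6205, mR=366/6205; mL+mR=948/6205 → advance +1; mR−mL=-216/6205 → turn -1·90°
n=1: pose=(-9,5,N); sL=15/113, sR=3/20; mL=261/4520, mR=189/2260; mL+mR=639/4520 → advance +1; mR−mL=117/4520 → turn +1·90°
n=2: pose=(-9,6,W); sL=60/421, sR=12/97; mL=3294/40837, mR=2142/40837; mL+mR=5436/40837 → advance +1; mR−mL=-1152/40837 → turn -1·90°
n=3: pose=(-10,6,N); sL=30/257, sR=30/229; mL=3015/58853, mR=4275/58853; mL+mR=7290/58853 → advance +1; mR−mL=1260/58853 → turn +1·90°
n=4: pose=(-10,7,W); sL=60/481, sR=20/183; mL=6170/88023, mR=4130/88023; mL+mR=10300/88023 → advance +1; mR−mL=-680/29341 → turn -1·90°
n=5: pose=(-11,7,N); sL=3/29, sR=3/26; mL=69/1508, mR=24/377; mL+mR=165/1508 → advance +1; mR−mL=27/1508 → turn +1·90°

0 12/73 12/85 582/6205 366/6205 -8 5 W
1 15/113 3/20 261/4520 189/2260 -9 5 N
2 60/421 12/97 3294/40837 2142/40837 -9 6 W
3 30/257 30/229 3015/58853 4275/58853 -10 6 N
4 60/481 20/183 6170/88023 4130/88023 -10 7 W
5 3/29 3/26 69/1508 24/377 -11 7 N
final -11 8 W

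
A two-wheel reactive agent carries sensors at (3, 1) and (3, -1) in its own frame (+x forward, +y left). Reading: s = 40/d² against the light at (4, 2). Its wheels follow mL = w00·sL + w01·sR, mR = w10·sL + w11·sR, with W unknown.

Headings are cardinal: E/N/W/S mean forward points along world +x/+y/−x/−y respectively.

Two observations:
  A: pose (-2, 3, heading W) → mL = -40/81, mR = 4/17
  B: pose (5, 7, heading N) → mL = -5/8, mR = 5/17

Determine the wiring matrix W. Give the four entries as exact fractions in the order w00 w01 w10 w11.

obs A: pose=(-2,3,W) → sL=40/81, sR=8/17, mL=-40/81, mR=4/17
obs B: pose=(5,7,N) → sL=5/8, sR=10/17, mL=-5/8, mR=5/17
sensor matrix S = [[40/81, 8/17], [5/8, 10/17]]; det S = -5/1377
solve [mL_A; mL_B] = S·[w00; w01] and [mR_A; mR_B] = S·[w10; w11]:
  w00 = -1, w01 = 0, w10 = 0, w11 = 1/2

-1 0 0 1/2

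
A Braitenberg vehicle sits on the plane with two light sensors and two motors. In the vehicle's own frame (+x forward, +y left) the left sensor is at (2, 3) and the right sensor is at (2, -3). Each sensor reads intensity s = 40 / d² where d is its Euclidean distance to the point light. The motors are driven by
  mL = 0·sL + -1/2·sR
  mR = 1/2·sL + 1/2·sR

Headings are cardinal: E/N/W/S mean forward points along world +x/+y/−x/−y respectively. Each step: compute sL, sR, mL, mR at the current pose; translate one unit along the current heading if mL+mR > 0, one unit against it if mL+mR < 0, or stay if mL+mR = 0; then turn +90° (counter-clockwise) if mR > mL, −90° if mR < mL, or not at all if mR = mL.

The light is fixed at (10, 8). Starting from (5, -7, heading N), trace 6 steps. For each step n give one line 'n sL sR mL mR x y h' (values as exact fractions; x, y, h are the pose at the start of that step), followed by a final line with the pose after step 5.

n=0: pose=(5,-7,N); sL=40/233, sR=40/173; mL=-20/173, mR=8120/40309; mL+mR=20/233 → advance +1; mR−mL=12780/40309 → turn +1·90°
n=1: pose=(5,-6,W); sL=20/169, sR=4/17; mL=-2/17, mR=508/2873; mL+mR=10/169 → advance +1; mR−mL=846/2873 → turn +1·90°
n=2: pose=(4,-6,S); sL=8/53, sR=40/337; mL=-20/337, mR=2408/17861; mL+mR=4/53 → advance +1; mR−mL=3468/17861 → turn +1·90°
n=3: pose=(4,-7,E); sL=1/4, sR=2/17; mL=-1/17, mR=25/136; mL+mR=1/8 → advance +1; mR−mL=33/136 → turn +1·90°
n=4: pose=(5,-7,N); sL=40/233, sR=40/173; mL=-20/173, mR=8120/40309; mL+mR=20/233 → advance +1; mR−mL=12780/40309 → turn +1·90°
n=5: pose=(5,-6,W); sL=20/169, sR=4/17; mL=-2/17, mR=508/2873; mL+mR=10/169 → advance +1; mR−mL=846/2873 → turn +1·90°

0 40/233 40/173 -20/173 8120/40309 5 -7 N
1 20/169 4/17 -2/17 508/2873 5 -6 W
2 8/53 40/337 -20/337 2408/17861 4 -6 S
3 1/4 2/17 -1/17 25/136 4 -7 E
4 40/233 40/173 -20/173 8120/40309 5 -7 N
5 20/169 4/17 -2/17 508/2873 5 -6 W
final 4 -6 S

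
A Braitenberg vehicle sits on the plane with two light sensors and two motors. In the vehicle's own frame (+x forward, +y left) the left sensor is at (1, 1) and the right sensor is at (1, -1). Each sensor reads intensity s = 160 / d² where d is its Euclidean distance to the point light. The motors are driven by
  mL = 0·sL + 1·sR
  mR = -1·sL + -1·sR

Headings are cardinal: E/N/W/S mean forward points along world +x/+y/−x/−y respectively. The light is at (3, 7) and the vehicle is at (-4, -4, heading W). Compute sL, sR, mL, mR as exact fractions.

left sensor world pos  = (-5, -5); dL² = 208
right sensor world pos = (-5, -3); dR² = 164
sL = 160/208 = 10/13
sR = 160/164 = 40/41
mL = 0·sL + 1·sR = 40/41
mR = -1·sL + -1·sR = -930/533

10/13 40/41 40/41 -930/533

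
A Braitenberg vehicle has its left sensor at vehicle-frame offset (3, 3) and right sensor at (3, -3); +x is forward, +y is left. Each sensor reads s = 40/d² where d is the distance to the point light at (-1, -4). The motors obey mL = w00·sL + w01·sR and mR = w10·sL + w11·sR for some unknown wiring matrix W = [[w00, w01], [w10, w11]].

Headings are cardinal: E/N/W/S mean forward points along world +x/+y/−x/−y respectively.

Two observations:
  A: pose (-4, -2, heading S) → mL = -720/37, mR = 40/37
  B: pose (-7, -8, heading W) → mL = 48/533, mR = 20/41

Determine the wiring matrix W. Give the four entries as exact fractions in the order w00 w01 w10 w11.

obs A: pose=(-4,-2,S) → sL=40, sR=40/37, mL=-720/37, mR=40/37
obs B: pose=(-7,-8,W) → sL=4/13, sR=20/41, mL=48/533, mR=20/41
sensor matrix S = [[40, 40/37], [4/13, 20/41]]; det S = 378240/19721
solve [mL_A; mL_B] = S·[w00; w01] and [mR_A; mR_B] = S·[w10; w11]:
  w00 = -1/2, w01 = 1/2, w10 = 0, w11 = 1

-1/2 1/2 0 1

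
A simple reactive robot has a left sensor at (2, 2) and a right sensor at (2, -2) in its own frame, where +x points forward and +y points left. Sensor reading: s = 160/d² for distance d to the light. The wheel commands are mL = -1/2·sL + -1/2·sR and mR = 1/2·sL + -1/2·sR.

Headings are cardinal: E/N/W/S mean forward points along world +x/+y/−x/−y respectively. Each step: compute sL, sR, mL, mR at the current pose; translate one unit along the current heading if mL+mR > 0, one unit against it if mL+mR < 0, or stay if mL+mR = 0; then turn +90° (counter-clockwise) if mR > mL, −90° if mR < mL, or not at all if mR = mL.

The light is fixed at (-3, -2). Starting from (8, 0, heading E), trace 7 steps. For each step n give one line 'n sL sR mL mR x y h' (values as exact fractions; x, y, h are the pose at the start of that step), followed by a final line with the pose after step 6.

0 32/37 160/169 -5664/6253 -256/6253 8 0 E
1 2 1 -3/2 1/2 7 0 N
2 32/13 160/73 -2208/949 128/949 7 -1 W
3 16/17 80/41 -1008/697 -352/697 8 -1 S
4 32/37 160/169 -5664/6253 -256/6253 8 0 E
5 2 1 -3/2 1/2 7 0 N
6 32/13 160/73 -2208/949 128/949 7 -1 W
final 8 -1 S

n=0: pose=(8,0,E); sL=32/37, sR=160/169; mL=-5664/6253, mR=-256/6253; mL+mR=-160/169 → advance -1; mR−mL=32/37 → turn +1·90°
n=1: pose=(7,0,N); sL=2, sR=1; mL=-3/2, mR=1/2; mL+mR=-1 → advance -1; mR−mL=2 → turn +1·90°
n=2: pose=(7,-1,W); sL=32/13, sR=160/73; mL=-2208/949, mR=128/949; mL+mR=-160/73 → advance -1; mR−mL=32/13 → turn +1·90°
n=3: pose=(8,-1,S); sL=16/17, sR=80/41; mL=-1008/697, mR=-352/697; mL+mR=-80/41 → advance -1; mR−mL=16/17 → turn +1·90°
n=4: pose=(8,0,E); sL=32/37, sR=160/169; mL=-5664/6253, mR=-256/6253; mL+mR=-160/169 → advance -1; mR−mL=32/37 → turn +1·90°
n=5: pose=(7,0,N); sL=2, sR=1; mL=-3/2, mR=1/2; mL+mR=-1 → advance -1; mR−mL=2 → turn +1·90°
n=6: pose=(7,-1,W); sL=32/13, sR=160/73; mL=-2208/949, mR=128/949; mL+mR=-160/73 → advance -1; mR−mL=32/13 → turn +1·90°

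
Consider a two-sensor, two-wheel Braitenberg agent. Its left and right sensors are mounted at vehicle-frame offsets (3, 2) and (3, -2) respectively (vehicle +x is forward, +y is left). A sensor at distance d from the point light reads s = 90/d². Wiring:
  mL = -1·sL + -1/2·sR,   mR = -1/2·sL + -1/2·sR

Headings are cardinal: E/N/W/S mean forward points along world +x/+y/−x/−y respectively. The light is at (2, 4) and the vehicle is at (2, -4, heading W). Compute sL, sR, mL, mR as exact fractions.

left sensor world pos  = (-1, -6); dL² = 109
right sensor world pos = (-1, -2); dR² = 45
sL = 90/109 = 90/109
sR = 90/45 = 2
mL = -1·sL + -1/2·sR = -199/109
mR = -1/2·sL + -1/2·sR = -154/109

90/109 2 -199/109 -154/109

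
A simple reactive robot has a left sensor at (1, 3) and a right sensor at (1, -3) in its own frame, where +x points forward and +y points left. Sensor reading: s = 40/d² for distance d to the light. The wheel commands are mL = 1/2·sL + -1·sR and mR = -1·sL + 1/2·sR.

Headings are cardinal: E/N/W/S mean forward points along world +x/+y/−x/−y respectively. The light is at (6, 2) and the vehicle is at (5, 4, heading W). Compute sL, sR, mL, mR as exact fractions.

8 40/29 76/29 -212/29

left sensor world pos  = (4, 1); dL² = 5
right sensor world pos = (4, 7); dR² = 29
sL = 40/5 = 8
sR = 40/29 = 40/29
mL = 1/2·sL + -1·sR = 76/29
mR = -1·sL + 1/2·sR = -212/29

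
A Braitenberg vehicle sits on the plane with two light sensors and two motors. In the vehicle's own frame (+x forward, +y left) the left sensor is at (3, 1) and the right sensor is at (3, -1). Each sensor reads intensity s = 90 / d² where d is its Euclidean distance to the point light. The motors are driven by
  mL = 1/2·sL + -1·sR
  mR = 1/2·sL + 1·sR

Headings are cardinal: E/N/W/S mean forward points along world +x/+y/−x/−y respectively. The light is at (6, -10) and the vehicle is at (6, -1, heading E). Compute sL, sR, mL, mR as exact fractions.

left sensor world pos  = (9, 0); dL² = 109
right sensor world pos = (9, -2); dR² = 73
sL = 90/109 = 90/109
sR = 90/73 = 90/73
mL = 1/2·sL + -1·sR = -6525/7957
mR = 1/2·sL + 1·sR = 13095/7957

90/109 90/73 -6525/7957 13095/7957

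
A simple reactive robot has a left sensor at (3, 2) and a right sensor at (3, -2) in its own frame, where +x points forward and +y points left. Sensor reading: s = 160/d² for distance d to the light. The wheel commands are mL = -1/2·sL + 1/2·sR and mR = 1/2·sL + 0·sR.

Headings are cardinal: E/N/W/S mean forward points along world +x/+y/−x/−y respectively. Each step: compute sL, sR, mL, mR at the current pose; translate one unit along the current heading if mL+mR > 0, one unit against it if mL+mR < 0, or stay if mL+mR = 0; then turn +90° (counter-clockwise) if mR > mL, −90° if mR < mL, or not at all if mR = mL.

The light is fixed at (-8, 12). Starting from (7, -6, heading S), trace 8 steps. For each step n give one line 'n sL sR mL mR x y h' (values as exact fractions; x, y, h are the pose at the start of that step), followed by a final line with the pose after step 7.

n=0: pose=(7,-6,S); sL=16/73, sR=16/61; mL=96/4453, mR=8/73; mL+mR=8/61 → advance +1; mR−mL=392/4453 → turn +1·90°
n=1: pose=(7,-7,E); sL=160/613, sR=32/153; mL=-2432/93789, mR=80/613; mL+mR=16/153 → advance +1; mR−mL=14672/93789 → turn +1·90°
n=2: pose=(8,-7,N); sL=40/113, sR=8/29; mL=-128/3277, mR=20/113; mL+mR=4/29 → advance +1; mR−mL=708/3277 → turn +1·90°
n=3: pose=(8,-6,W); sL=160/569, sR=32/85; mL=2304/48365, mR=80/569; mL+mR=16/85 → advance +1; mR−mL=4496/48365 → turn +1·90°
n=4: pose=(7,-6,S); sL=16/73, sR=16/61; mL=96/4453, mR=8/73; mL+mR=8/61 → advance +1; mR−mL=392/4453 → turn +1·90°
n=5: pose=(7,-7,E); sL=160/613, sR=32/153; mL=-2432/93789, mR=80/613; mL+mR=16/153 → advance +1; mR−mL=14672/93789 → turn +1·90°
n=6: pose=(8,-7,N); sL=40/113, sR=8/29; mL=-128/3277, mR=20/113; mL+mR=4/29 → advance +1; mR−mL=708/3277 → turn +1·90°
n=7: pose=(8,-6,W); sL=160/569, sR=32/85; mL=2304/48365, mR=80/569; mL+mR=16/85 → advance +1; mR−mL=4496/48365 → turn +1·90°

0 16/73 16/61 96/4453 8/73 7 -6 S
1 160/613 32/153 -2432/93789 80/613 7 -7 E
2 40/113 8/29 -128/3277 20/113 8 -7 N
3 160/569 32/85 2304/48365 80/569 8 -6 W
4 16/73 16/61 96/4453 8/73 7 -6 S
5 160/613 32/153 -2432/93789 80/613 7 -7 E
6 40/113 8/29 -128/3277 20/113 8 -7 N
7 160/569 32/85 2304/48365 80/569 8 -6 W
final 7 -6 S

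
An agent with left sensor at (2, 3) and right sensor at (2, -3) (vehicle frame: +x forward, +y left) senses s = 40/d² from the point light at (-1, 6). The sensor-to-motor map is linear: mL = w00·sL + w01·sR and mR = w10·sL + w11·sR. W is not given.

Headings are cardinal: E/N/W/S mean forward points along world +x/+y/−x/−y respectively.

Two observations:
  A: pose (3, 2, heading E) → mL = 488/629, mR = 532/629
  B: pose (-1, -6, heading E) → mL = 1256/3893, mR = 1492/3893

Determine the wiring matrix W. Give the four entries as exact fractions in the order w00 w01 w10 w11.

obs A: pose=(3,2,E) → sL=40/37, sR=8/17, mL=488/629, mR=532/629
obs B: pose=(-1,-6,E) → sL=8/17, sR=40/229, mL=1256/3893, mR=1492/3893
sensor matrix S = [[40/37, 8/17], [8/17, 40/229]]; det S = -79872/2448697
solve [mL_A; mL_B] = S·[w00; w01] and [mR_A; mR_B] = S·[w10; w11]:
  w00 = 1/2, w01 = 1/2, w10 = 1, w11 = -1/2

1/2 1/2 1 -1/2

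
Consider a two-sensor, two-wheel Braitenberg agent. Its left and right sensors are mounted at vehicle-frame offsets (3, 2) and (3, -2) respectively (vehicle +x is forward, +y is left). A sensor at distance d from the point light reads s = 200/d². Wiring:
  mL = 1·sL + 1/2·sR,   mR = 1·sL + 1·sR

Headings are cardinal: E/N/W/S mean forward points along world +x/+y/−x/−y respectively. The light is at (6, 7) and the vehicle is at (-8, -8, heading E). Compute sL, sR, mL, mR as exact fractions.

20/29 20/41 1110/1189 1400/1189

left sensor world pos  = (-5, -6); dL² = 290
right sensor world pos = (-5, -10); dR² = 410
sL = 200/290 = 20/29
sR = 200/410 = 20/41
mL = 1·sL + 1/2·sR = 1110/1189
mR = 1·sL + 1·sR = 1400/1189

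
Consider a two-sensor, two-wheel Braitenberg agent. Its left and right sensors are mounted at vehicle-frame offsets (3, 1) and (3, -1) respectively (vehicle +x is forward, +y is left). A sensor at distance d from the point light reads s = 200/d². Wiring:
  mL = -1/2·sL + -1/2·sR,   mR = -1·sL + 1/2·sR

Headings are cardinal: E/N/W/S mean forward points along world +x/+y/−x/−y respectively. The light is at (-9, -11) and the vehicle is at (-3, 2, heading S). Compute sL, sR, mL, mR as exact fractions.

left sensor world pos  = (-2, -1); dL² = 149
right sensor world pos = (-4, -1); dR² = 125
sL = 200/149 = 200/149
sR = 200/125 = 8/5
mL = -1/2·sL + -1/2·sR = -1096/745
mR = -1·sL + 1/2·sR = -404/745

200/149 8/5 -1096/745 -404/745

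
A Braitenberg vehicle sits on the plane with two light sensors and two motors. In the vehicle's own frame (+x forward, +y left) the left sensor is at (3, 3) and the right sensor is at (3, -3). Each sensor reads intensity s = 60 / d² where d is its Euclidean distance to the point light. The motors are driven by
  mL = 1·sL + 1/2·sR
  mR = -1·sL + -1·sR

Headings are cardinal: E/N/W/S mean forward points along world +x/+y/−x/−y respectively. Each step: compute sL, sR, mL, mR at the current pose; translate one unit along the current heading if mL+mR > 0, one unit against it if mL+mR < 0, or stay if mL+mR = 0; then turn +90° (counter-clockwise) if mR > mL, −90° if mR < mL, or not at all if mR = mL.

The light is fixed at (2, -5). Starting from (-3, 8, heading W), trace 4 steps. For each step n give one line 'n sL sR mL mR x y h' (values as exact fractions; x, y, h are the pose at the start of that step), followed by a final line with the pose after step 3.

0 15/41 3/16 603/1312 -363/656 -3 8 W
1 12/61 60/257 4914/15677 -6744/15677 -2 8 N
2 30/113 30/41 2925/4633 -4620/4633 -2 7 E
3 12/17 12/29 450/493 -552/493 -3 7 S
final -3 8 W

n=0: pose=(-3,8,W); sL=15/41, sR=3/16; mL=603/1312, mR=-363/656; mL+mR=-3/32 → advance -1; mR−mL=-1329/1312 → turn -1·90°
n=1: pose=(-2,8,N); sL=12/61, sR=60/257; mL=4914/15677, mR=-6744/15677; mL+mR=-30/257 → advance -1; mR−mL=-11658/15677 → turn -1·90°
n=2: pose=(-2,7,E); sL=30/113, sR=30/41; mL=2925/4633, mR=-4620/4633; mL+mR=-15/41 → advance -1; mR−mL=-7545/4633 → turn -1·90°
n=3: pose=(-3,7,S); sL=12/17, sR=12/29; mL=450/493, mR=-552/493; mL+mR=-6/29 → advance -1; mR−mL=-1002/493 → turn -1·90°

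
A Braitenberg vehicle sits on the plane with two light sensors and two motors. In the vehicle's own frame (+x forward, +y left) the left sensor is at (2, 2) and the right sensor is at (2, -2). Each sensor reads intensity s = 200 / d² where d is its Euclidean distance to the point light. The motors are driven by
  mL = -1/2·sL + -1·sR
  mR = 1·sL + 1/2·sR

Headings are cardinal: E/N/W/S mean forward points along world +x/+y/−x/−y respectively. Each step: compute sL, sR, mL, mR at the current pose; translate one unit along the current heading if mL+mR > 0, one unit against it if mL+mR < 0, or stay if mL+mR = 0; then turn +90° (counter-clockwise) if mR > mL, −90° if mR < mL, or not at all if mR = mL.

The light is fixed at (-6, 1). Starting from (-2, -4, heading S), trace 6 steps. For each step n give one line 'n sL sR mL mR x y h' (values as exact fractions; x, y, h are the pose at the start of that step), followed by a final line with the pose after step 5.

0 40/17 200/53 -4460/901 3820/901 -2 -4 S
1 5 25/9 -95/18 115/18 -2 -3 E
2 200/13 200/53 -7900/689 11900/689 -1 -3 N
3 100/17 20 -390/17 270/17 -1 -2 W
4 200/89 200/41 -21900/3649 17100/3649 0 -2 S
5 25/8 5/2 -65/16 35/8 0 -1 E
final 1 -1 N

n=0: pose=(-2,-4,S); sL=40/17, sR=200/53; mL=-4460/901, mR=3820/901; mL+mR=-640/901 → advance -1; mR−mL=8280/901 → turn +1·90°
n=1: pose=(-2,-3,E); sL=5, sR=25/9; mL=-95/18, mR=115/18; mL+mR=10/9 → advance +1; mR−mL=35/3 → turn +1·90°
n=2: pose=(-1,-3,N); sL=200/13, sR=200/53; mL=-7900/689, mR=11900/689; mL+mR=4000/689 → advance +1; mR−mL=19800/689 → turn +1·90°
n=3: pose=(-1,-2,W); sL=100/17, sR=20; mL=-390/17, mR=270/17; mL+mR=-120/17 → advance -1; mR−mL=660/17 → turn +1·90°
n=4: pose=(0,-2,S); sL=200/89, sR=200/41; mL=-21900/3649, mR=17100/3649; mL+mR=-4800/3649 → advance -1; mR−mL=39000/3649 → turn +1·90°
n=5: pose=(0,-1,E); sL=25/8, sR=5/2; mL=-65/16, mR=35/8; mL+mR=5/16 → advance +1; mR−mL=135/16 → turn +1·90°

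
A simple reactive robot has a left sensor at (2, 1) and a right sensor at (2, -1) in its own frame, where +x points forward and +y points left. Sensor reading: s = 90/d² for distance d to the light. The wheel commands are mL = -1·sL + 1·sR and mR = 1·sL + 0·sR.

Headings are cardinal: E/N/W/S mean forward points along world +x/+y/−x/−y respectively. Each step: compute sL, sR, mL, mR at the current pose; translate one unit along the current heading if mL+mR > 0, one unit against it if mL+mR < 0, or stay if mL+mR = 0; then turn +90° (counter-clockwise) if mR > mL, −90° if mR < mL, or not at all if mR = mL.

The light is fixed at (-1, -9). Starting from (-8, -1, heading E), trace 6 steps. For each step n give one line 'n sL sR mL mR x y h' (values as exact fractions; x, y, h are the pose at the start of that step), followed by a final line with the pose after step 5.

n=0: pose=(-8,-1,E); sL=45/53, sR=45/37; mL=720/1961, mR=45/53; mL+mR=45/37 → advance +1; mR−mL=945/1961 → turn +1·90°
n=1: pose=(-7,-1,N); sL=90/149, sR=18/25; mL=432/3725, mR=90/149; mL+mR=18/25 → advance +1; mR−mL=1818/3725 → turn +1·90°
n=2: pose=(-7,0,W); sL=45/64, sR=45/82; mL=-405/2624, mR=45/64; mL+mR=45/82 → advance +1; mR−mL=1125/1312 → turn +1·90°
n=3: pose=(-8,0,S); sL=18/17, sR=90/113; mL=-504/1921, mR=18/17; mL+mR=90/113 → advance +1; mR−mL=2538/1921 → turn +1·90°
n=4: pose=(-8,-1,E); sL=45/53, sR=45/37; mL=720/1961, mR=45/53; mL+mR=45/37 → advance +1; mR−mL=945/1961 → turn +1·90°
n=5: pose=(-7,-1,N); sL=90/149, sR=18/25; mL=432/3725, mR=90/149; mL+mR=18/25 → advance +1; mR−mL=1818/3725 → turn +1·90°

0 45/53 45/37 720/1961 45/53 -8 -1 E
1 90/149 18/25 432/3725 90/149 -7 -1 N
2 45/64 45/82 -405/2624 45/64 -7 0 W
3 18/17 90/113 -504/1921 18/17 -8 0 S
4 45/53 45/37 720/1961 45/53 -8 -1 E
5 90/149 18/25 432/3725 90/149 -7 -1 N
final -7 0 W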